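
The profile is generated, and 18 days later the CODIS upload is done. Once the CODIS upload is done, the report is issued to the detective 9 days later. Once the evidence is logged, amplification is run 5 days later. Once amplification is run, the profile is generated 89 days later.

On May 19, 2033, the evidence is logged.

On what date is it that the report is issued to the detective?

Sep 17, 2033

The evidence is logged: May 19, 2033.
Amplification is run: May 19, 2033 + 5 days = May 24, 2033.
The profile is generated: May 24, 2033 + 89 days = Aug 21, 2033.
The CODIS upload is done: Aug 21, 2033 + 18 days = Sep 8, 2033.
The report is issued to the detective: Sep 8, 2033 + 9 days = Sep 17, 2033.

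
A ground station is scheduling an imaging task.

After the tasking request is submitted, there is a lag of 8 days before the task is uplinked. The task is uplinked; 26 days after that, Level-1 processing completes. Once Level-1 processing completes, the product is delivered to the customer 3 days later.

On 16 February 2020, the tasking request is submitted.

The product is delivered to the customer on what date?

The tasking request is submitted: Feb 16, 2020.
The task is uplinked: Feb 16, 2020 + 8 days = Feb 24, 2020.
Level-1 processing completes: Feb 24, 2020 + 26 days = Mar 21, 2020.
The product is delivered to the customer: Mar 21, 2020 + 3 days = Mar 24, 2020.

24 March 2020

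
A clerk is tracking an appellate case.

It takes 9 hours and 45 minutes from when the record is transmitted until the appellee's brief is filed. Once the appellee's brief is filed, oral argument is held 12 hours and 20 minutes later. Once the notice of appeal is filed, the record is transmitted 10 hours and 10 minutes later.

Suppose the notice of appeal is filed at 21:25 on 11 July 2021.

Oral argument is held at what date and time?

05:40 on 13 July 2021

The notice of appeal is filed: 21:25 Jul 11, 2021.
The record is transmitted: 21:25 Jul 11, 2021 + 10h10m = 07:35 Jul 12, 2021.
The appellee's brief is filed: 07:35 Jul 12, 2021 + 9h45m = 17:20 Jul 12, 2021.
Oral argument is held: 17:20 Jul 12, 2021 + 12h20m = 05:40 Jul 13, 2021.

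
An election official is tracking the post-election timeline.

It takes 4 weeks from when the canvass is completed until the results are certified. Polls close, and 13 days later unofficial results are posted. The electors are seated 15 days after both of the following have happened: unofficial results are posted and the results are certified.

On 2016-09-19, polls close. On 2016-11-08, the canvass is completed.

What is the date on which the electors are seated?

2016-12-21

Polls close: Sep 19, 2016.
Unofficial results are posted: Sep 19, 2016 + 13 days = Oct 2, 2016.
The canvass is completed: Nov 8, 2016.
The results are certified: Nov 8, 2016 + 4 weeks = Dec 6, 2016.
Both prerequisites met — unofficial results are posted (Oct 2, 2016), the results are certified (Dec 6, 2016); the later is Dec 6, 2016.
The electors are seated: Dec 6, 2016 + 15 days = Dec 21, 2016.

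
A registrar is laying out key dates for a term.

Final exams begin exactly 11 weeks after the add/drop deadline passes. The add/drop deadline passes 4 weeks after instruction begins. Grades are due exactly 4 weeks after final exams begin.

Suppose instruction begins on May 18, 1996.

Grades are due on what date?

Instruction begins: May 18, 1996.
The add/drop deadline passes: May 18, 1996 + 4 weeks = Jun 15, 1996.
Final exams begin: Jun 15, 1996 + 11 weeks = Aug 31, 1996.
Grades are due: Aug 31, 1996 + 4 weeks = Sep 28, 1996.

September 28, 1996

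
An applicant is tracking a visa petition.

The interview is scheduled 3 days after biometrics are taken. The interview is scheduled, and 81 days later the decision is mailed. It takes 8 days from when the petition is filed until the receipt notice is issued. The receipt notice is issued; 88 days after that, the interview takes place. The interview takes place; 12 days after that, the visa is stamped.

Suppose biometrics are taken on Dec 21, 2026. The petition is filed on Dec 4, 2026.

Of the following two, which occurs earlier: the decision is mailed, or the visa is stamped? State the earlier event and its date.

The decision is mailed — Mar 15, 2027

Biometrics are taken: Dec 21, 2026.
The interview is scheduled: Dec 21, 2026 + 3 days = Dec 24, 2026.
The decision is mailed: Dec 24, 2026 + 81 days = Mar 15, 2027.
The petition is filed: Dec 4, 2026.
The receipt notice is issued: Dec 4, 2026 + 8 days = Dec 12, 2026.
The interview takes place: Dec 12, 2026 + 88 days = Mar 10, 2027.
The visa is stamped: Mar 10, 2027 + 12 days = Mar 22, 2027.
Comparing: the decision is mailed on Mar 15, 2027 vs the visa is stamped on Mar 22, 2027. Earlier: the decision is mailed.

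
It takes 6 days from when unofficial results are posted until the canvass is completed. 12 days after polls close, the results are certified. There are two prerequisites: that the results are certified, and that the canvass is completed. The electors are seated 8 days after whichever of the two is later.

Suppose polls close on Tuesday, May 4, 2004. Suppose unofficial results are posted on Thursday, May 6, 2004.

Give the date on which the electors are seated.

Polls close: May 4, 2004.
The results are certified: May 4, 2004 + 12 days = May 16, 2004.
Unofficial results are posted: May 6, 2004.
The canvass is completed: May 6, 2004 + 6 days = May 12, 2004.
Both prerequisites met — the results are certified (May 16, 2004), the canvass is completed (May 12, 2004); the later is May 16, 2004.
The electors are seated: May 16, 2004 + 8 days = May 24, 2004.

Monday, May 24, 2004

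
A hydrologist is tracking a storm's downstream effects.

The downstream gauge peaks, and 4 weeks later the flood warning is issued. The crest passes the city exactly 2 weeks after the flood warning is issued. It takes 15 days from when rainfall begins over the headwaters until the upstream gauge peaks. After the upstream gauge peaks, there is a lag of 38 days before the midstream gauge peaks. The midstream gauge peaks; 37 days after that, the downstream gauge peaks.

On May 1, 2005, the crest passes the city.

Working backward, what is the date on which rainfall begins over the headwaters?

December 20, 2004

The crest passes the city: May 1, 2005.
The flood warning is issued: May 1, 2005 − 2 weeks = Apr 17, 2005.
The downstream gauge peaks: Apr 17, 2005 − 4 weeks = Mar 20, 2005.
The midstream gauge peaks: Mar 20, 2005 − 37 days = Feb 11, 2005.
The upstream gauge peaks: Feb 11, 2005 − 38 days = Jan 4, 2005.
Rainfall begins over the headwaters: Jan 4, 2005 − 15 days = Dec 20, 2004.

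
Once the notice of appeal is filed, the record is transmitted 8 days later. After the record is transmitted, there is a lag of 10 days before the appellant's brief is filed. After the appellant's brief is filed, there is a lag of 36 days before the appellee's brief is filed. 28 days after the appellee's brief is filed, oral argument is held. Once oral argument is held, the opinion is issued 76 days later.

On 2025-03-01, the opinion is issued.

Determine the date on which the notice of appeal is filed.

2024-09-24

The opinion is issued: Mar 1, 2025.
Oral argument is held: Mar 1, 2025 − 76 days = Dec 15, 2024.
The appellee's brief is filed: Dec 15, 2024 − 28 days = Nov 17, 2024.
The appellant's brief is filed: Nov 17, 2024 − 36 days = Oct 12, 2024.
The record is transmitted: Oct 12, 2024 − 10 days = Oct 2, 2024.
The notice of appeal is filed: Oct 2, 2024 − 8 days = Sep 24, 2024.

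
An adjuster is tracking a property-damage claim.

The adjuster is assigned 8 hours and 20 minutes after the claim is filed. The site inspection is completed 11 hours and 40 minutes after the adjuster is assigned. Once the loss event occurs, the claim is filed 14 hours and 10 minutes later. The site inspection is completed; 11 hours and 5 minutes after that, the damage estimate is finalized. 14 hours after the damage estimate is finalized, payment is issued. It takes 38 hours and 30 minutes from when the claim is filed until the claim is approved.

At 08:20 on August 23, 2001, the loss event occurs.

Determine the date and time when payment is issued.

19:35 on August 25, 2001

The loss event occurs: 08:20 Aug 23, 2001.
The claim is filed: 08:20 Aug 23, 2001 + 14h10m = 22:30 Aug 23, 2001.
The adjuster is assigned: 22:30 Aug 23, 2001 + 8h20m = 06:50 Aug 24, 2001.
The site inspection is completed: 06:50 Aug 24, 2001 + 11h40m = 18:30 Aug 24, 2001.
The damage estimate is finalized: 18:30 Aug 24, 2001 + 11h05m = 05:35 Aug 25, 2001.
Payment is issued: 05:35 Aug 25, 2001 + 14h = 19:35 Aug 25, 2001.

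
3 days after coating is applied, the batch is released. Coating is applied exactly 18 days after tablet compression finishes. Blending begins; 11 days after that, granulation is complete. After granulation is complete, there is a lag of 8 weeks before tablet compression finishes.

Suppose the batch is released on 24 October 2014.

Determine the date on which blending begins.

28 July 2014

The batch is released: Oct 24, 2014.
Coating is applied: Oct 24, 2014 − 3 days = Oct 21, 2014.
Tablet compression finishes: Oct 21, 2014 − 18 days = Oct 3, 2014.
Granulation is complete: Oct 3, 2014 − 8 weeks = Aug 8, 2014.
Blending begins: Aug 8, 2014 − 11 days = Jul 28, 2014.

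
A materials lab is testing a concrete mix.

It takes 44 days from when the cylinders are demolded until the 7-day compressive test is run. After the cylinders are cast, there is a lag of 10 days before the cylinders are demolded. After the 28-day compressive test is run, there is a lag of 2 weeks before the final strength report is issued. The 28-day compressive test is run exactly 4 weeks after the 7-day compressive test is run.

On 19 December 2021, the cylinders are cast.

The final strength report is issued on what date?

The cylinders are cast: Dec 19, 2021.
The cylinders are demolded: Dec 19, 2021 + 10 days = Dec 29, 2021.
The 7-day compressive test is run: Dec 29, 2021 + 44 days = Feb 11, 2022.
The 28-day compressive test is run: Feb 11, 2022 + 4 weeks = Mar 11, 2022.
The final strength report is issued: Mar 11, 2022 + 2 weeks = Mar 25, 2022.

25 March 2022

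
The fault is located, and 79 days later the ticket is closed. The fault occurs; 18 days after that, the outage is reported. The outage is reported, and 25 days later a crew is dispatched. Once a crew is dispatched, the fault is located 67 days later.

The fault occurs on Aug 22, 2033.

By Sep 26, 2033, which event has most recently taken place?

The outage is reported

The fault occurs: Aug 22, 2033.
The outage is reported: Aug 22, 2033 + 18 days = Sep 9, 2033.
A crew is dispatched: Sep 9, 2033 + 25 days = Oct 4, 2033.
The fault is located: Oct 4, 2033 + 67 days = Dec 10, 2033.
The ticket is closed: Dec 10, 2033 + 79 days = Feb 27, 2034.
Sep 26, 2033 falls between when the outage is reported (Sep 9, 2033) and when a crew is dispatched (Oct 4, 2033).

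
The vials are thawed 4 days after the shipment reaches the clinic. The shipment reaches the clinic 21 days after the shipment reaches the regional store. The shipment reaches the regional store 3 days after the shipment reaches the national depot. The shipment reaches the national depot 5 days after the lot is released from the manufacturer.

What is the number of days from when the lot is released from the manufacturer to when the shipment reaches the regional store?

8 days

Causal path: the lot is released from the manufacturer → the shipment reaches the national depot → the shipment reaches the regional store.
Total delay along the path: 5 + 3 = 8 days.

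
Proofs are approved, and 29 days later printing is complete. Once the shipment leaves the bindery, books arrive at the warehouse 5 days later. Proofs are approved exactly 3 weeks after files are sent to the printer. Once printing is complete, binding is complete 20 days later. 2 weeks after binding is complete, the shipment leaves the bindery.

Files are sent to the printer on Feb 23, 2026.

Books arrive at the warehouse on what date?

Files are sent to the printer: Feb 23, 2026.
Proofs are approved: Feb 23, 2026 + 3 weeks = Mar 16, 2026.
Printing is complete: Mar 16, 2026 + 29 days = Apr 14, 2026.
Binding is complete: Apr 14, 2026 + 20 days = May 4, 2026.
The shipment leaves the bindery: May 4, 2026 + 2 weeks = May 18, 2026.
Books arrive at the warehouse: May 18, 2026 + 5 days = May 23, 2026.

May 23, 2026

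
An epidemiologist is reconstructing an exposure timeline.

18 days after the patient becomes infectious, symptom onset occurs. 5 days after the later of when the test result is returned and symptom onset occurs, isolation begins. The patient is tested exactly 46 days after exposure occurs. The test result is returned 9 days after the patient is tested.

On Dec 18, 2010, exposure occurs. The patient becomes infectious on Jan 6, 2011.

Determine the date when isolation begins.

Feb 16, 2011

Exposure occurs: Dec 18, 2010.
The patient is tested: Dec 18, 2010 + 46 days = Feb 2, 2011.
The test result is returned: Feb 2, 2011 + 9 days = Feb 11, 2011.
The patient becomes infectious: Jan 6, 2011.
Symptom onset occurs: Jan 6, 2011 + 18 days = Jan 24, 2011.
Both prerequisites met — the test result is returned (Feb 11, 2011), symptom onset occurs (Jan 24, 2011); the later is Feb 11, 2011.
Isolation begins: Feb 11, 2011 + 5 days = Feb 16, 2011.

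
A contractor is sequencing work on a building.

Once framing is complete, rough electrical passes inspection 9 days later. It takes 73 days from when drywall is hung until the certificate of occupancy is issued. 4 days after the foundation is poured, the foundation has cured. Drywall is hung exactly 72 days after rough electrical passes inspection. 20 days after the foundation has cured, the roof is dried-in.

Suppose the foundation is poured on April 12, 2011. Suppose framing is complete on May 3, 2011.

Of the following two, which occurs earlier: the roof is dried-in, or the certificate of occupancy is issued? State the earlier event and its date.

The foundation is poured: Apr 12, 2011.
The foundation has cured: Apr 12, 2011 + 4 days = Apr 16, 2011.
The roof is dried-in: Apr 16, 2011 + 20 days = May 6, 2011.
Framing is complete: May 3, 2011.
Rough electrical passes inspection: May 3, 2011 + 9 days = May 12, 2011.
Drywall is hung: May 12, 2011 + 72 days = Jul 23, 2011.
The certificate of occupancy is issued: Jul 23, 2011 + 73 days = Oct 4, 2011.
Comparing: the roof is dried-in on May 6, 2011 vs the certificate of occupancy is issued on Oct 4, 2011. Earlier: the roof is dried-in.

The roof is dried-in — May 6, 2011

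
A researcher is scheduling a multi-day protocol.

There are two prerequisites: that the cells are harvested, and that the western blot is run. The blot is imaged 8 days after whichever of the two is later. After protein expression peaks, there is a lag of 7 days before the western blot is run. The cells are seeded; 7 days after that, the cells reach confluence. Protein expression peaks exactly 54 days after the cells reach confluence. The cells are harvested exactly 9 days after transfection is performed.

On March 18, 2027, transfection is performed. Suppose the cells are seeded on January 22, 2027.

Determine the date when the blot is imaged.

April 8, 2027

Transfection is performed: Mar 18, 2027.
The cells are harvested: Mar 18, 2027 + 9 days = Mar 27, 2027.
The cells are seeded: Jan 22, 2027.
The cells reach confluence: Jan 22, 2027 + 7 days = Jan 29, 2027.
Protein expression peaks: Jan 29, 2027 + 54 days = Mar 24, 2027.
The western blot is run: Mar 24, 2027 + 7 days = Mar 31, 2027.
Both prerequisites met — the cells are harvested (Mar 27, 2027), the western blot is run (Mar 31, 2027); the later is Mar 31, 2027.
The blot is imaged: Mar 31, 2027 + 8 days = Apr 8, 2027.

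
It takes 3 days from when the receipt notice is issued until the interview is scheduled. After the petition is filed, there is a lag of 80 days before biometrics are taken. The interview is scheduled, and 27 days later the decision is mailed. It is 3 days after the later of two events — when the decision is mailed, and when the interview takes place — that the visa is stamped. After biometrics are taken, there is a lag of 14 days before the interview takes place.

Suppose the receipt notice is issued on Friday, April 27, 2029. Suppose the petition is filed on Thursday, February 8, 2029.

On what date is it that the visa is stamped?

The receipt notice is issued: Apr 27, 2029.
The interview is scheduled: Apr 27, 2029 + 3 days = Apr 30, 2029.
The decision is mailed: Apr 30, 2029 + 27 days = May 27, 2029.
The petition is filed: Feb 8, 2029.
Biometrics are taken: Feb 8, 2029 + 80 days = Apr 29, 2029.
The interview takes place: Apr 29, 2029 + 14 days = May 13, 2029.
Both prerequisites met — the decision is mailed (May 27, 2029), the interview takes place (May 13, 2029); the later is May 27, 2029.
The visa is stamped: May 27, 2029 + 3 days = May 30, 2029.

Wednesday, May 30, 2029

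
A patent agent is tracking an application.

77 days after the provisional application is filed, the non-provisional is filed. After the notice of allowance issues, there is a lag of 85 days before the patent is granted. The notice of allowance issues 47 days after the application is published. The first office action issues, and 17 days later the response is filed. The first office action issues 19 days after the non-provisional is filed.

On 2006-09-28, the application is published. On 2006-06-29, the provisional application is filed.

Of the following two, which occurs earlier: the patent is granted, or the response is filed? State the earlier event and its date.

The response is filed — 2006-10-20

The application is published: Sep 28, 2006.
The notice of allowance issues: Sep 28, 2006 + 47 days = Nov 14, 2006.
The patent is granted: Nov 14, 2006 + 85 days = Feb 7, 2007.
The provisional application is filed: Jun 29, 2006.
The non-provisional is filed: Jun 29, 2006 + 77 days = Sep 14, 2006.
The first office action issues: Sep 14, 2006 + 19 days = Oct 3, 2006.
The response is filed: Oct 3, 2006 + 17 days = Oct 20, 2006.
Comparing: the patent is granted on Feb 7, 2007 vs the response is filed on Oct 20, 2006. Earlier: the response is filed.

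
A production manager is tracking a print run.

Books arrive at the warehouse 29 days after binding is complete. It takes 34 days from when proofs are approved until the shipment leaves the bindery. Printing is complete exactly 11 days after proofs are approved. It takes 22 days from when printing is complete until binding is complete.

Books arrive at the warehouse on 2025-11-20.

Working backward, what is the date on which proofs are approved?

2025-09-19

Books arrive at the warehouse: Nov 20, 2025.
Binding is complete: Nov 20, 2025 − 29 days = Oct 22, 2025.
Printing is complete: Oct 22, 2025 − 22 days = Sep 30, 2025.
Proofs are approved: Sep 30, 2025 − 11 days = Sep 19, 2025.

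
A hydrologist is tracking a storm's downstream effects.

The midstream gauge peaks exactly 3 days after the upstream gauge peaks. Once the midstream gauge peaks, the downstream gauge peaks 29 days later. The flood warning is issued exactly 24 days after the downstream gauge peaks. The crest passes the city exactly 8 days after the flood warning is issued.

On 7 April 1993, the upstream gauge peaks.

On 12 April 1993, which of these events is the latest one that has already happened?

The upstream gauge peaks: Apr 7, 1993.
The midstream gauge peaks: Apr 7, 1993 + 3 days = Apr 10, 1993.
The downstream gauge peaks: Apr 10, 1993 + 29 days = May 9, 1993.
The flood warning is issued: May 9, 1993 + 24 days = Jun 2, 1993.
The crest passes the city: Jun 2, 1993 + 8 days = Jun 10, 1993.
Apr 12, 1993 falls between when the midstream gauge peaks (Apr 10, 1993) and when the downstream gauge peaks (May 9, 1993).

The midstream gauge peaks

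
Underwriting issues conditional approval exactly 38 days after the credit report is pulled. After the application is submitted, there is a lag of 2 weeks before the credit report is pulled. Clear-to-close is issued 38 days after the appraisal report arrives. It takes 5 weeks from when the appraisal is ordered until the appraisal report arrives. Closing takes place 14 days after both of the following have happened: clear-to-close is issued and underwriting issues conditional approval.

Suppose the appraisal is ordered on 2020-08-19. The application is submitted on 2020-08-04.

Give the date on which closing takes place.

The appraisal is ordered: Aug 19, 2020.
The appraisal report arrives: Aug 19, 2020 + 5 weeks = Sep 23, 2020.
Clear-to-close is issued: Sep 23, 2020 + 38 days = Oct 31, 2020.
The application is submitted: Aug 4, 2020.
The credit report is pulled: Aug 4, 2020 + 2 weeks = Aug 18, 2020.
Underwriting issues conditional approval: Aug 18, 2020 + 38 days = Sep 25, 2020.
Both prerequisites met — clear-to-close is issued (Oct 31, 2020), underwriting issues conditional approval (Sep 25, 2020); the later is Oct 31, 2020.
Closing takes place: Oct 31, 2020 + 14 days = Nov 14, 2020.

2020-11-14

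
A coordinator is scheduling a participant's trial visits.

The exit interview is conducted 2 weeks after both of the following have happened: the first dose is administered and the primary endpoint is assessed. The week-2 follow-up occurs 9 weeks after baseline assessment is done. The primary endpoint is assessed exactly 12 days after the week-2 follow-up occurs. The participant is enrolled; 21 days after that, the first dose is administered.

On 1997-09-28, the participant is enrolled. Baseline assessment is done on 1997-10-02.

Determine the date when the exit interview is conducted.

1997-12-30

The participant is enrolled: Sep 28, 1997.
The first dose is administered: Sep 28, 1997 + 21 days = Oct 19, 1997.
Baseline assessment is done: Oct 2, 1997.
The week-2 follow-up occurs: Oct 2, 1997 + 9 weeks = Dec 4, 1997.
The primary endpoint is assessed: Dec 4, 1997 + 12 days = Dec 16, 1997.
Both prerequisites met — the first dose is administered (Oct 19, 1997), the primary endpoint is assessed (Dec 16, 1997); the later is Dec 16, 1997.
The exit interview is conducted: Dec 16, 1997 + 2 weeks = Dec 30, 1997.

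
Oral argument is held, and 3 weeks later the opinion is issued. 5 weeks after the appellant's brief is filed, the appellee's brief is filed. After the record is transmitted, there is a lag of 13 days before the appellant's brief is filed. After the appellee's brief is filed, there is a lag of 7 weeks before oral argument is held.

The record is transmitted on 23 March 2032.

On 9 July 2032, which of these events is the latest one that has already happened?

Oral argument is held

The record is transmitted: Mar 23, 2032.
The appellant's brief is filed: Mar 23, 2032 + 13 days = Apr 5, 2032.
The appellee's brief is filed: Apr 5, 2032 + 5 weeks = May 10, 2032.
Oral argument is held: May 10, 2032 + 7 weeks = Jun 28, 2032.
The opinion is issued: Jun 28, 2032 + 3 weeks = Jul 19, 2032.
Jul 9, 2032 falls between when oral argument is held (Jun 28, 2032) and when the opinion is issued (Jul 19, 2032).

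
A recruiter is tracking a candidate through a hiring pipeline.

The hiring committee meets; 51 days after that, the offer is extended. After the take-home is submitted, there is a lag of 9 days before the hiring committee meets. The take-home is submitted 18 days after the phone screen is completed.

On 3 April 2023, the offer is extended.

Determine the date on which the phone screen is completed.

15 January 2023

The offer is extended: Apr 3, 2023.
The hiring committee meets: Apr 3, 2023 − 51 days = Feb 11, 2023.
The take-home is submitted: Feb 11, 2023 − 9 days = Feb 2, 2023.
The phone screen is completed: Feb 2, 2023 − 18 days = Jan 15, 2023.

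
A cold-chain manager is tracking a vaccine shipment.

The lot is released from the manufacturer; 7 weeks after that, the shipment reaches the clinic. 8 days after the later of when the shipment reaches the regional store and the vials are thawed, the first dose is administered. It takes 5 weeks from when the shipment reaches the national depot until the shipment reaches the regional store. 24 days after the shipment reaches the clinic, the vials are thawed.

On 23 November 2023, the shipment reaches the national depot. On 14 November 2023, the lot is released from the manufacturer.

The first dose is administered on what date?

The shipment reaches the national depot: Nov 23, 2023.
The shipment reaches the regional store: Nov 23, 2023 + 5 weeks = Dec 28, 2023.
The lot is released from the manufacturer: Nov 14, 2023.
The shipment reaches the clinic: Nov 14, 2023 + 7 weeks = Jan 2, 2024.
The vials are thawed: Jan 2, 2024 + 24 days = Jan 26, 2024.
Both prerequisites met — the shipment reaches the regional store (Dec 28, 2023), the vials are thawed (Jan 26, 2024); the later is Jan 26, 2024.
The first dose is administered: Jan 26, 2024 + 8 days = Feb 3, 2024.

3 February 2024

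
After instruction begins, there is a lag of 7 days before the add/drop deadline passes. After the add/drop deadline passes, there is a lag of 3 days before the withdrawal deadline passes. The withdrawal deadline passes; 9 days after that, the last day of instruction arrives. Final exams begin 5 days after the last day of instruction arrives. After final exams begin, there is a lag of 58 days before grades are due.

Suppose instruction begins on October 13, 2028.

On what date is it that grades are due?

Instruction begins: Oct 13, 2028.
The add/drop deadline passes: Oct 13, 2028 + 7 days = Oct 20, 2028.
The withdrawal deadline passes: Oct 20, 2028 + 3 days = Oct 23, 2028.
The last day of instruction arrives: Oct 23, 2028 + 9 days = Nov 1, 2028.
Final exams begin: Nov 1, 2028 + 5 days = Nov 6, 2028.
Grades are due: Nov 6, 2028 + 58 days = Jan 3, 2029.

January 3, 2029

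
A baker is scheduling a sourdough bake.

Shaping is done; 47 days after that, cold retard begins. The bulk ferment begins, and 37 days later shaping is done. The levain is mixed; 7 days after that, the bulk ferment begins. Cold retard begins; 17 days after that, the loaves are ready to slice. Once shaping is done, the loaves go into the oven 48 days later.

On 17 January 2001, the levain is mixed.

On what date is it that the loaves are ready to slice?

5 May 2001

The levain is mixed: Jan 17, 2001.
The bulk ferment begins: Jan 17, 2001 + 7 days = Jan 24, 2001.
Shaping is done: Jan 24, 2001 + 37 days = Mar 2, 2001.
Cold retard begins: Mar 2, 2001 + 47 days = Apr 18, 2001.
The loaves are ready to slice: Apr 18, 2001 + 17 days = May 5, 2001.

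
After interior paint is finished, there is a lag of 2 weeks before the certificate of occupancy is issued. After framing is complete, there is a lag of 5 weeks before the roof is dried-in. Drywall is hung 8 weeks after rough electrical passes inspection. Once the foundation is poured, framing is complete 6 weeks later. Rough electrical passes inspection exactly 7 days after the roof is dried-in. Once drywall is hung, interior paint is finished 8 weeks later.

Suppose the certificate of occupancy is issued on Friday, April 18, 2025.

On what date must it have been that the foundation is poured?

Friday, September 20, 2024

The certificate of occupancy is issued: Apr 18, 2025.
Interior paint is finished: Apr 18, 2025 − 2 weeks = Apr 4, 2025.
Drywall is hung: Apr 4, 2025 − 8 weeks = Feb 7, 2025.
Rough electrical passes inspection: Feb 7, 2025 − 8 weeks = Dec 13, 2024.
The roof is dried-in: Dec 13, 2024 − 7 days = Dec 6, 2024.
Framing is complete: Dec 6, 2024 − 5 weeks = Nov 1, 2024.
The foundation is poured: Nov 1, 2024 − 6 weeks = Sep 20, 2024.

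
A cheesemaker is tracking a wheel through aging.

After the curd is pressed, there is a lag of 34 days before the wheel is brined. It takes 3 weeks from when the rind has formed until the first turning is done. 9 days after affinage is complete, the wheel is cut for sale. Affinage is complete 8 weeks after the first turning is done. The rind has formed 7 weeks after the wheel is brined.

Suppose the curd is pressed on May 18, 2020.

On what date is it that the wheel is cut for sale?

November 3, 2020

The curd is pressed: May 18, 2020.
The wheel is brined: May 18, 2020 + 34 days = Jun 21, 2020.
The rind has formed: Jun 21, 2020 + 7 weeks = Aug 9, 2020.
The first turning is done: Aug 9, 2020 + 3 weeks = Aug 30, 2020.
Affinage is complete: Aug 30, 2020 + 8 weeks = Oct 25, 2020.
The wheel is cut for sale: Oct 25, 2020 + 9 days = Nov 3, 2020.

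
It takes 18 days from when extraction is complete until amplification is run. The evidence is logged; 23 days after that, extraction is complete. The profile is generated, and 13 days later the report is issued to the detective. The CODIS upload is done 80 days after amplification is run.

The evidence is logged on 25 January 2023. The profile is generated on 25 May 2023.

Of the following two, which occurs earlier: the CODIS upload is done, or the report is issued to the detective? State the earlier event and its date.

The CODIS upload is done — 26 May 2023

The evidence is logged: Jan 25, 2023.
Extraction is complete: Jan 25, 2023 + 23 days = Feb 17, 2023.
Amplification is run: Feb 17, 2023 + 18 days = Mar 7, 2023.
The CODIS upload is done: Mar 7, 2023 + 80 days = May 26, 2023.
The profile is generated: May 25, 2023.
The report is issued to the detective: May 25, 2023 + 13 days = Jun 7, 2023.
Comparing: the CODIS upload is done on May 26, 2023 vs the report is issued to the detective on Jun 7, 2023. Earlier: the CODIS upload is done.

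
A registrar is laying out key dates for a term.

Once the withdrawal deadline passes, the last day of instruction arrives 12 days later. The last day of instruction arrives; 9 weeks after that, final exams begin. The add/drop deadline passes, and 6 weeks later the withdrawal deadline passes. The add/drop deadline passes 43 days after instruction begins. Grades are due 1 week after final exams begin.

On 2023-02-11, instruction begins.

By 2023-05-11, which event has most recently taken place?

Instruction begins: Feb 11, 2023.
The add/drop deadline passes: Feb 11, 2023 + 43 days = Mar 26, 2023.
The withdrawal deadline passes: Mar 26, 2023 + 6 weeks = May 7, 2023.
The last day of instruction arrives: May 7, 2023 + 12 days = May 19, 2023.
Final exams begin: May 19, 2023 + 9 weeks = Jul 21, 2023.
Grades are due: Jul 21, 2023 + 1 week = Jul 28, 2023.
May 11, 2023 falls between when the withdrawal deadline passes (May 7, 2023) and when the last day of instruction arrives (May 19, 2023).

The withdrawal deadline passes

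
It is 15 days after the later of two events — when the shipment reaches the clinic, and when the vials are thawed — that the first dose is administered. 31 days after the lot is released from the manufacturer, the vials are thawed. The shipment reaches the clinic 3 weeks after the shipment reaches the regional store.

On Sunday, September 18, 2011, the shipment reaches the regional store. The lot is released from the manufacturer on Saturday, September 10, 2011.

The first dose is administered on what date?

The shipment reaches the regional store: Sep 18, 2011.
The shipment reaches the clinic: Sep 18, 2011 + 3 weeks = Oct 9, 2011.
The lot is released from the manufacturer: Sep 10, 2011.
The vials are thawed: Sep 10, 2011 + 31 days = Oct 11, 2011.
Both prerequisites met — the shipment reaches the clinic (Oct 9, 2011), the vials are thawed (Oct 11, 2011); the later is Oct 11, 2011.
The first dose is administered: Oct 11, 2011 + 15 days = Oct 26, 2011.

Wednesday, October 26, 2011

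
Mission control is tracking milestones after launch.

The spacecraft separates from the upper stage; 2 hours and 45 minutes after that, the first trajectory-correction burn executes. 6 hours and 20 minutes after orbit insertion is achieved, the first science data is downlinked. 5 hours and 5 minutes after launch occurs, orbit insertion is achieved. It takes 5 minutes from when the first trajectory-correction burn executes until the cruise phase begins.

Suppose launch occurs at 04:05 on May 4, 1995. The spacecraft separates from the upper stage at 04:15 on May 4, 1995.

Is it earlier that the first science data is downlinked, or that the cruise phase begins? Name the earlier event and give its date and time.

Launch occurs: 04:05 May 4, 1995.
Orbit insertion is achieved: 04:05 May 4, 1995 + 5h05m = 09:10 May 4, 1995.
The first science data is downlinked: 09:10 May 4, 1995 + 6h20m = 15:30 May 4, 1995.
The spacecraft separates from the upper stage: 04:15 May 4, 1995.
The first trajectory-correction burn executes: 04:15 May 4, 1995 + 2h45m = 07:00 May 4, 1995.
The cruise phase begins: 07:00 May 4, 1995 + 5m = 07:05 May 4, 1995.
Comparing: the first science data is downlinked at 15:30 May 4, 1995 vs the cruise phase begins at 07:05 May 4, 1995. Earlier: the cruise phase begins.

The cruise phase begins — 07:05 on May 4, 1995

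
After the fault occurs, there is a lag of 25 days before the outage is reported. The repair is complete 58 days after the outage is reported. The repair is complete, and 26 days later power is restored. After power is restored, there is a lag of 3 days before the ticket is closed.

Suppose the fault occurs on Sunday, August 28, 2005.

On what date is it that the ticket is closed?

Sunday, December 18, 2005

The fault occurs: Aug 28, 2005.
The outage is reported: Aug 28, 2005 + 25 days = Sep 22, 2005.
The repair is complete: Sep 22, 2005 + 58 days = Nov 19, 2005.
Power is restored: Nov 19, 2005 + 26 days = Dec 15, 2005.
The ticket is closed: Dec 15, 2005 + 3 days = Dec 18, 2005.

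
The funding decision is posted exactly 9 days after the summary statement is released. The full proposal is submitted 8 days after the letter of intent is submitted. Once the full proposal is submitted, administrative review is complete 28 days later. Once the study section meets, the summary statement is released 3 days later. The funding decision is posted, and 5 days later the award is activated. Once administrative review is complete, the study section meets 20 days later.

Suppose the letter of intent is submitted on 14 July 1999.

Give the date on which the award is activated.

25 September 1999

The letter of intent is submitted: Jul 14, 1999.
The full proposal is submitted: Jul 14, 1999 + 8 days = Jul 22, 1999.
Administrative review is complete: Jul 22, 1999 + 28 days = Aug 19, 1999.
The study section meets: Aug 19, 1999 + 20 days = Sep 8, 1999.
The summary statement is released: Sep 8, 1999 + 3 days = Sep 11, 1999.
The funding decision is posted: Sep 11, 1999 + 9 days = Sep 20, 1999.
The award is activated: Sep 20, 1999 + 5 days = Sep 25, 1999.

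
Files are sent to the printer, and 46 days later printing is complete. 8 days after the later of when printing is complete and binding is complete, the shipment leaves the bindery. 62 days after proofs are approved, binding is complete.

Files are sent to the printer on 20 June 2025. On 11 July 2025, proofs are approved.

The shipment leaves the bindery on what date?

19 September 2025

Files are sent to the printer: Jun 20, 2025.
Printing is complete: Jun 20, 2025 + 46 days = Aug 5, 2025.
Proofs are approved: Jul 11, 2025.
Binding is complete: Jul 11, 2025 + 62 days = Sep 11, 2025.
Both prerequisites met — printing is complete (Aug 5, 2025), binding is complete (Sep 11, 2025); the later is Sep 11, 2025.
The shipment leaves the bindery: Sep 11, 2025 + 8 days = Sep 19, 2025.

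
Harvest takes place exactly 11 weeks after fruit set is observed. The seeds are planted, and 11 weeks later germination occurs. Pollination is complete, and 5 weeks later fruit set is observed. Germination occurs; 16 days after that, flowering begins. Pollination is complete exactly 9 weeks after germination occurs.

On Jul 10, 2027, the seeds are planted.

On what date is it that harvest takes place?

Mar 18, 2028

The seeds are planted: Jul 10, 2027.
Germination occurs: Jul 10, 2027 + 11 weeks = Sep 25, 2027.
Pollination is complete: Sep 25, 2027 + 9 weeks = Nov 27, 2027.
Fruit set is observed: Nov 27, 2027 + 5 weeks = Jan 1, 2028.
Harvest takes place: Jan 1, 2028 + 11 weeks = Mar 18, 2028.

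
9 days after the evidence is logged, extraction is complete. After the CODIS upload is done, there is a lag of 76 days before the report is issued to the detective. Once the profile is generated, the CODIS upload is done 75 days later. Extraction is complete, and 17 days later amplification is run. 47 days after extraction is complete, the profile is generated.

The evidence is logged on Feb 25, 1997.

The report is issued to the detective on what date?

The evidence is logged: Feb 25, 1997.
Extraction is complete: Feb 25, 1997 + 9 days = Mar 6, 1997.
The profile is generated: Mar 6, 1997 + 47 days = Apr 22, 1997.
The CODIS upload is done: Apr 22, 1997 + 75 days = Jul 6, 1997.
The report is issued to the detective: Jul 6, 1997 + 76 days = Sep 20, 1997.

Sep 20, 1997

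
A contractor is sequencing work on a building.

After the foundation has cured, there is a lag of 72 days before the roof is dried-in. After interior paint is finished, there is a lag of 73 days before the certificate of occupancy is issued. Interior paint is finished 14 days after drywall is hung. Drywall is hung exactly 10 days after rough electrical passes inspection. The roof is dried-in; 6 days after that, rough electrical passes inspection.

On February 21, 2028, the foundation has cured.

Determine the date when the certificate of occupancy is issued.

August 14, 2028

The foundation has cured: Feb 21, 2028.
The roof is dried-in: Feb 21, 2028 + 72 days = May 3, 2028.
Rough electrical passes inspection: May 3, 2028 + 6 days = May 9, 2028.
Drywall is hung: May 9, 2028 + 10 days = May 19, 2028.
Interior paint is finished: May 19, 2028 + 14 days = Jun 2, 2028.
The certificate of occupancy is issued: Jun 2, 2028 + 73 days = Aug 14, 2028.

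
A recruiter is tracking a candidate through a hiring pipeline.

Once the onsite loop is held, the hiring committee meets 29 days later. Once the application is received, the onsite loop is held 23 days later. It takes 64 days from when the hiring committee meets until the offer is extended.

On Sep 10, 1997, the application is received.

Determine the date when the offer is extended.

The application is received: Sep 10, 1997.
The onsite loop is held: Sep 10, 1997 + 23 days = Oct 3, 1997.
The hiring committee meets: Oct 3, 1997 + 29 days = Nov 1, 1997.
The offer is extended: Nov 1, 1997 + 64 days = Jan 4, 1998.

Jan 4, 1998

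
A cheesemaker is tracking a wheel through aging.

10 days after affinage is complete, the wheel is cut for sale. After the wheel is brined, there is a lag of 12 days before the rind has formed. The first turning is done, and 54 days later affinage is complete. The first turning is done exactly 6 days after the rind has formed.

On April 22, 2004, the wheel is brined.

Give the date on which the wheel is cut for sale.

The wheel is brined: Apr 22, 2004.
The rind has formed: Apr 22, 2004 + 12 days = May 4, 2004.
The first turning is done: May 4, 2004 + 6 days = May 10, 2004.
Affinage is complete: May 10, 2004 + 54 days = Jul 3, 2004.
The wheel is cut for sale: Jul 3, 2004 + 10 days = Jul 13, 2004.

July 13, 2004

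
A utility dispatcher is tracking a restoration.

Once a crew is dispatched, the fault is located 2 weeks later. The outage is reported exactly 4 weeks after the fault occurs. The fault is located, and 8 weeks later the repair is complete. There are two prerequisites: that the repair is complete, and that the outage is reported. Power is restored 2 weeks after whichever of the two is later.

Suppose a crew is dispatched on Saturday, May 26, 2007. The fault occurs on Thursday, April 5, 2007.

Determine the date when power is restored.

A crew is dispatched: May 26, 2007.
The fault is located: May 26, 2007 + 2 weeks = Jun 9, 2007.
The repair is complete: Jun 9, 2007 + 8 weeks = Aug 4, 2007.
The fault occurs: Apr 5, 2007.
The outage is reported: Apr 5, 2007 + 4 weeks = May 3, 2007.
Both prerequisites met — the repair is complete (Aug 4, 2007), the outage is reported (May 3, 2007); the later is Aug 4, 2007.
Power is restored: Aug 4, 2007 + 2 weeks = Aug 18, 2007.

Saturday, August 18, 2007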